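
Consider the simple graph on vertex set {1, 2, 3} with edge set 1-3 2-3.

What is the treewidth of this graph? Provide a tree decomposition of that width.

Treewidth 1.
One such decomposition:
Bags: B1 = {2, 3}  B2 = {1, 3}
Tree: B1–B2

Every bag has size at most 2, so the width is 2 − 1 = 1 and tw(G) ≤ 1. Since G has at least one edge (e.g. 3–2), it is not an edgeless graph, so tw(G) ≥ 1. Hence tw(G) = 1 exactly.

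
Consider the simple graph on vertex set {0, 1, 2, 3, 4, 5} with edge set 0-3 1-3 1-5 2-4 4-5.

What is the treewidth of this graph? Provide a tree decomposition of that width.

Treewidth 1.
One optimal decomposition is:
Bags: B1 = {2, 4}  B2 = {4, 5}  B3 = {1, 5}  B4 = {1, 3}  B5 = {0, 3}
Tree: B1–B2, B2–B3, B3–B4, B4–B5

The largest bag has 2 vertices, giving width 1; this decomposition certifies tw(G) ≤ 1. Any graph with an edge has treewidth ≥ 1, and G has the edge 2–4. The upper and lower bounds meet at 1, so that is the treewidth.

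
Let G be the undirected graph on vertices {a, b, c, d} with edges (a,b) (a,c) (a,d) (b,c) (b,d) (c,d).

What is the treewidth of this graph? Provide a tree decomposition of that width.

With just one bag of size 4, the width is 4 − 1 = 3, so tw(G) ≤ 3. On the other hand G contains the 4-clique {a, b, c, d}. A clique must lie in a single bag of any decomposition, so no decomposition can have width below 3. The upper and lower bounds meet at 3, so that is the treewidth.

Treewidth 3.
One such decomposition:
Bags: B1 = {a, b, c, d}
Tree: (single bag)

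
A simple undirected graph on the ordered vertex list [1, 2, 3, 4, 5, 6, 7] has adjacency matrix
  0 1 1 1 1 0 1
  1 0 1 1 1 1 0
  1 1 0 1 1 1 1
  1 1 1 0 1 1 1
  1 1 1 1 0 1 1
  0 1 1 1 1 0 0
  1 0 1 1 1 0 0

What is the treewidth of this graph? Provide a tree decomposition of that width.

Treewidth 4.
One such decomposition:
Bags: B1 = {2, 3, 4, 5, 6}  B2 = {1, 2, 3, 4, 5}  B3 = {1, 3, 4, 5, 7}
Tree: B1–B2, B2–B3

Each bag holds 5 vertices, so the decomposition has width 4, which upper-bounds the treewidth. Conversely, {1, 2, 3, 4, 5} is a clique of size 5, and the vertices of any clique must share a bag in every tree decomposition; so some bag has ≥ 5 vertices and tw(G) ≥ 4. Hence tw(G) = 4 exactly.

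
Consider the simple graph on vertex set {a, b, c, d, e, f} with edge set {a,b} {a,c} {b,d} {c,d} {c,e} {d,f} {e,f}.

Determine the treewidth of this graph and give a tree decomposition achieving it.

Treewidth 2.
Bags: B1 = {d, e, f}  B2 = {c, d, e}  B3 = {b, c, d}  B4 = {a, b, c}
Tree: B1–B2, B2–B3, B3–B4

Every bag has size at most 3, so the width is 3 − 1 = 2 and tw(G) ≤ 2. The edges f–e–c–d–f form a cycle, so G is not a tree and its treewidth is at least 2. Combining the bounds, tw(G) = 2.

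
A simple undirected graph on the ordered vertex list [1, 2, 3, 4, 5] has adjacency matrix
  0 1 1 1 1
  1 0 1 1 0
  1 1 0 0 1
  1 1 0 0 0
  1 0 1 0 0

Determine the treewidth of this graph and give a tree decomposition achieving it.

The largest bag has 3 vertices, giving width 2; this decomposition certifies tw(G) ≤ 2. On the other hand G contains the 3-clique {1, 2, 3}. A clique must lie in a single bag of any decomposition, so no decomposition can have width below 2. The upper and lower bounds meet at 2, so that is the treewidth.

Treewidth 2.
Bags: B1 = {1, 2, 3}  B2 = {1, 2, 4}  B3 = {1, 3, 5}
Tree: B1–B2, B1–B3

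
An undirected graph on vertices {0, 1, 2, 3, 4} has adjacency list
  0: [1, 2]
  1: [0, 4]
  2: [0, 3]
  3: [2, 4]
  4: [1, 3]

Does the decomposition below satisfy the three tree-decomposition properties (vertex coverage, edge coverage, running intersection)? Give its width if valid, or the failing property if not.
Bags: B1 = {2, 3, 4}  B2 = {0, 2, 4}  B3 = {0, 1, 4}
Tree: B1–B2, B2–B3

Yes; width 2.

Checking the three conditions: (i) the bags cover all of {0, 1, 2, 3, 4}; (ii) for each edge, some bag contains both endpoints; (iii) the bags containing any fixed vertex form a subtree. All hold, so the decomposition is valid with width 3 − 1 = 2.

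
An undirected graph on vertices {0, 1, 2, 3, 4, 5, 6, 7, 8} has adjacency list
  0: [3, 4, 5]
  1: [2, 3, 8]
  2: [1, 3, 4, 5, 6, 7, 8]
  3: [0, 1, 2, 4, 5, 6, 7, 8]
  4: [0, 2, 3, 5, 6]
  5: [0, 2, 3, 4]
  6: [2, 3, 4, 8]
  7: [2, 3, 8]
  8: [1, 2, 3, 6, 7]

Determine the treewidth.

3

A width-3 tree decomposition is:
Bags: B1 = {2, 3, 6, 8}  B2 = {1, 2, 3, 8}  B3 = {2, 3, 4, 6}  B4 = {2, 3, 7, 8}  B5 = {2, 3, 4, 5}  B6 = {0, 3, 4, 5}
Tree: B1–B2, B1–B3, B1–B4, B3–B5, B5–B6
Each bag holds 4 vertices, so the decomposition has width 3, which upper-bounds the treewidth. On the other hand G contains the 4-clique {0, 3, 4, 5}. A clique must lie in a single bag of any decomposition, so no decomposition can have width below 3. Combining the bounds, tw(G) = 3.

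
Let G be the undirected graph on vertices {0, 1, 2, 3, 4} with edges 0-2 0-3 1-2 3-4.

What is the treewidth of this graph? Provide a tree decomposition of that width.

Treewidth 1.
One such decomposition:
Bags: B1 = {3, 4}  B2 = {0, 3}  B3 = {0, 2}  B4 = {1, 2}
Tree: B1–B2, B2–B3, B3–B4

Each bag holds 2 vertices, so the decomposition has width 1, which upper-bounds the treewidth. Since G has at least one edge (e.g. 4–3), it is not an edgeless graph, so tw(G) ≥ 1. Combining the bounds, tw(G) = 1.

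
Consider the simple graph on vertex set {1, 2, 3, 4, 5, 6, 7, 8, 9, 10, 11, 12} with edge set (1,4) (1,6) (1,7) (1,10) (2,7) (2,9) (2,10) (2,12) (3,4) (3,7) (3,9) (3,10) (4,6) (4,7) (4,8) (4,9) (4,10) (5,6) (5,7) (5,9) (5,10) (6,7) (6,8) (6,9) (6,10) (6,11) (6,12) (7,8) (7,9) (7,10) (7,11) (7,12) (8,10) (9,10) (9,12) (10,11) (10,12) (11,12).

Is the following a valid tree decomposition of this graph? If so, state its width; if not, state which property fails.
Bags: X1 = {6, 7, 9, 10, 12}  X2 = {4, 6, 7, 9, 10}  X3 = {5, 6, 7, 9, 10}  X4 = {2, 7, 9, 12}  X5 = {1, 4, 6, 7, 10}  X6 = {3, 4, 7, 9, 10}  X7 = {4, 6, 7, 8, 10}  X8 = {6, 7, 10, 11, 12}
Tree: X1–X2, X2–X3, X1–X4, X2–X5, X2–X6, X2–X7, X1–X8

A tree decomposition must satisfy three properties: every vertex lies in some bag; for every edge, both endpoints lie together in some bag; and for every vertex, the bags containing it form a connected subtree. Here edge (10,2) lies in no bag, so the decomposition is invalid.

No — edge (10,2) lies in no bag.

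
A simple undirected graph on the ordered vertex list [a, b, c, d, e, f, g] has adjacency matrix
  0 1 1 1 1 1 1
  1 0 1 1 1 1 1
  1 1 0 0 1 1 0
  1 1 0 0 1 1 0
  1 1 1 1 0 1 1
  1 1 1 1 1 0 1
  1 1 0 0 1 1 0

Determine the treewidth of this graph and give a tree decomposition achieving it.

Treewidth 4.
One such decomposition:
Bags: B1 = {a, b, e, f, g}  B2 = {a, b, d, e, f}  B3 = {a, b, c, e, f}
Tree: B1–B2, B2–B3

Each bag holds 5 vertices, so the decomposition has width 4, which upper-bounds the treewidth. Conversely, {a, b, d, e, f} is a clique of size 5, and the vertices of any clique must share a bag in every tree decomposition; so some bag has ≥ 5 vertices and tw(G) ≥ 4. Therefore the treewidth is 4.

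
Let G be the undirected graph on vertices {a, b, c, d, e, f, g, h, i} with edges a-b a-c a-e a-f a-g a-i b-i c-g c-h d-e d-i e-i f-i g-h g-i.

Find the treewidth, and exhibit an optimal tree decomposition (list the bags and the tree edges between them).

Treewidth 2.
One optimal decomposition is:
Bags: B1 = {a, b, i}  B2 = {a, g, i}  B3 = {a, c, g}  B4 = {a, e, i}  B5 = {c, g, h}  B6 = {d, e, i}  B7 = {a, f, i}
Tree: B1–B2, B2–B3, B2–B4, B3–B5, B4–B6, B4–B7

The largest bag has 3 vertices, giving width 2; this decomposition certifies tw(G) ≤ 2. On the other hand G contains the 3-clique {c, g, h}. A clique must lie in a single bag of any decomposition, so no decomposition can have width below 2. Combining the bounds, tw(G) = 2.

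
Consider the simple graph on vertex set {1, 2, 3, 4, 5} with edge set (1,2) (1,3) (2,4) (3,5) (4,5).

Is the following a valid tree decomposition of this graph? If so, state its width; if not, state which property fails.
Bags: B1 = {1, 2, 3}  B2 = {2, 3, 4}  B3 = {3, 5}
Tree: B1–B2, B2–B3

No — edge (4,5) lies in no bag.

A tree decomposition must satisfy three properties: every vertex lies in some bag; for every edge, both endpoints lie together in some bag; and for every vertex, the bags containing it form a connected subtree. Here edge (4,5) lies in no bag, so the decomposition is invalid.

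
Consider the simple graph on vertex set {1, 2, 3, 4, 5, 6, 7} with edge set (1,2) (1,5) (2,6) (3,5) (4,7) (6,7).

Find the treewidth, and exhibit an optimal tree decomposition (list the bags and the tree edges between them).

Each bag holds 2 vertices, so the decomposition has width 1, which upper-bounds the treewidth. Any graph with an edge has treewidth ≥ 1, and G has the edge 3–5. Therefore the treewidth is 1.

Treewidth 1.
One optimal decomposition is:
Bags: B1 = {3, 5}  B2 = {1, 5}  B3 = {1, 2}  B4 = {2, 6}  B5 = {6, 7}  B6 = {4, 7}
Tree: B1–B2, B2–B3, B3–B4, B4–B5, B5–B6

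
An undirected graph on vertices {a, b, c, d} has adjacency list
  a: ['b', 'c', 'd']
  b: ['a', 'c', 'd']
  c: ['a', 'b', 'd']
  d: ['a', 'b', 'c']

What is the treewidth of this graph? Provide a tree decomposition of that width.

Treewidth 3.
Bags: B1 = {a, b, c, d}
Tree: (single bag)

A single bag containing all 4 vertices is trivially a valid decomposition of width 3. On the other hand G contains the 4-clique {a, b, c, d}. A clique must lie in a single bag of any decomposition, so no decomposition can have width below 3. Combining the bounds, tw(G) = 3.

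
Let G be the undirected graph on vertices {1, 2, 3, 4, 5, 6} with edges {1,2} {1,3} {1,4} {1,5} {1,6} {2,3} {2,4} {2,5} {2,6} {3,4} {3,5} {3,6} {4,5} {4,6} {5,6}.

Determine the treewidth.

5

A width-5 tree decomposition is:
Bags: B1 = {1, 2, 3, 4, 5, 6}
Tree: (single bag)
A single bag containing all 6 vertices is trivially a valid decomposition of width 5. On the other hand G contains the 6-clique {1, 2, 3, 4, 5, 6}. A clique must lie in a single bag of any decomposition, so no decomposition can have width below 5. Therefore the treewidth is 5.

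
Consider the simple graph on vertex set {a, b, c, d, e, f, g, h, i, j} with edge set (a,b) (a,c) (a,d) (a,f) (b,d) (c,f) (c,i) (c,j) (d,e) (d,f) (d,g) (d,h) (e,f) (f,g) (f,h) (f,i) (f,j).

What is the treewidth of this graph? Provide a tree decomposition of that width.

Treewidth 2.
One such decomposition:
Bags: B1 = {a, d, f}  B2 = {a, c, f}  B3 = {c, f, i}  B4 = {d, f, g}  B5 = {d, f, h}  B6 = {d, e, f}  B7 = {c, f, j}  B8 = {a, b, d}
Tree: B1–B2, B2–B3, B1–B4, B1–B5, B1–B6, B3–B7, B1–B8

The largest bag has 3 vertices, giving width 2; this decomposition certifies tw(G) ≤ 2. On the other hand G contains the 3-clique {d, f, g}. A clique must lie in a single bag of any decomposition, so no decomposition can have width below 2. Hence tw(G) = 2 exactly.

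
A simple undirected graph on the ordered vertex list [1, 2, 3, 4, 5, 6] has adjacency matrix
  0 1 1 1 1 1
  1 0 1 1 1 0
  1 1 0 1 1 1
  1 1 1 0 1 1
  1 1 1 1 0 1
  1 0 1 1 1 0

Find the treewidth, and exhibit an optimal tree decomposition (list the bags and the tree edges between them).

Each bag holds 5 vertices, so the decomposition has width 4, which upper-bounds the treewidth. For the lower bound, the 5 vertices {1, 2, 3, 4, 5} are pairwise adjacent, and any tree decomposition puts a clique entirely inside one bag — forcing width ≥ 4. Therefore the treewidth is 4.

Treewidth 4.
One such decomposition:
Bags: B1 = {1, 3, 4, 5, 6}  B2 = {1, 2, 3, 4, 5}
Tree: B1–B2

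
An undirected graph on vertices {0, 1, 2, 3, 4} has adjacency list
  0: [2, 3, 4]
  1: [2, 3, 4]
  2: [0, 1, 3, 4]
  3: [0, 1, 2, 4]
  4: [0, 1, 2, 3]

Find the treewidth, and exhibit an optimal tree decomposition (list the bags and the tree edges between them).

The largest bag has 4 vertices, giving width 3; this decomposition certifies tw(G) ≤ 3. For the lower bound, the 4 vertices {0, 2, 3, 4} are pairwise adjacent, and any tree decomposition puts a clique entirely inside one bag — forcing width ≥ 3. The upper and lower bounds meet at 3, so that is the treewidth.

Treewidth 3.
Bags: B1 = {1, 2, 3, 4}  B2 = {0, 2, 3, 4}
Tree: B1–B2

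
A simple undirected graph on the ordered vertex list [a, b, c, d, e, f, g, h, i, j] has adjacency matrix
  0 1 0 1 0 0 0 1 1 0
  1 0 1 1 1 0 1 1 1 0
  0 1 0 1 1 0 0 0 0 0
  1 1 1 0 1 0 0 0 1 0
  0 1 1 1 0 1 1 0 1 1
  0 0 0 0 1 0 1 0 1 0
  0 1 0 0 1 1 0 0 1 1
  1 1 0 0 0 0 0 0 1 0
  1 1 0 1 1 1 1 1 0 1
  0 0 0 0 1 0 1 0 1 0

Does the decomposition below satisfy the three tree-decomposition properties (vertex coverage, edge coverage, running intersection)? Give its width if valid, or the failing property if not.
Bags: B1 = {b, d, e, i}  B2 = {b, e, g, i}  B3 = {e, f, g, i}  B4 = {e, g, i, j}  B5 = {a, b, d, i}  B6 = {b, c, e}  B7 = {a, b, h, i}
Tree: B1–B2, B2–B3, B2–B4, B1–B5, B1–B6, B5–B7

No — edge (d,c) lies in no bag.

A tree decomposition must satisfy three properties: every vertex lies in some bag; for every edge, both endpoints lie together in some bag; and for every vertex, the bags containing it form a connected subtree. Here edge (d,c) lies in no bag, so the decomposition is invalid.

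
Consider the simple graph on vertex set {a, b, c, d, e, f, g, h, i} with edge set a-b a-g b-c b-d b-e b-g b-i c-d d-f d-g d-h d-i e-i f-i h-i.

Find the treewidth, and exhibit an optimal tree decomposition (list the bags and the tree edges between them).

Treewidth 2.
Bags: B1 = {b, e, i}  B2 = {b, d, i}  B3 = {d, f, i}  B4 = {b, c, d}  B5 = {b, d, g}  B6 = {a, b, g}  B7 = {d, h, i}
Tree: B1–B2, B2–B3, B2–B4, B2–B5, B5–B6, B2–B7

Each bag holds 3 vertices, so the decomposition has width 2, which upper-bounds the treewidth. For the lower bound, the 3 vertices {d, h, i} are pairwise adjacent, and any tree decomposition puts a clique entirely inside one bag — forcing width ≥ 2. Therefore the treewidth is 2.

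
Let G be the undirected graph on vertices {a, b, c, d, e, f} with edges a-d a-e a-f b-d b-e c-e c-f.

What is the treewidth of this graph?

A width-2 tree decomposition is:
Bags: B1 = {b, d, e}  B2 = {a, d, e}  B3 = {a, c, e}  B4 = {a, c, f}
Tree: B1–B2, B2–B3, B3–B4
Every bag has size at most 3, so the width is 3 − 1 = 2 and tw(G) ≤ 2. For the lower bound, G contains the cycle b–d–a–e–b, so G is not a forest; only forests have treewidth ≤ 1, hence tw(G) ≥ 2. The upper and lower bounds meet at 2, so that is the treewidth.

2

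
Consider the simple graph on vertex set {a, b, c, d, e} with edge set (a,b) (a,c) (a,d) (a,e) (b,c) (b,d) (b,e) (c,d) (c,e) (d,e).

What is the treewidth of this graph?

4

A width-4 tree decomposition is:
Bags: B1 = {a, b, c, d, e}
Tree: (single bag)
A single bag containing all 5 vertices is trivially a valid decomposition of width 4. On the other hand G contains the 5-clique {a, b, c, d, e}. A clique must lie in a single bag of any decomposition, so no decomposition can have width below 4. Hence tw(G) = 4 exactly.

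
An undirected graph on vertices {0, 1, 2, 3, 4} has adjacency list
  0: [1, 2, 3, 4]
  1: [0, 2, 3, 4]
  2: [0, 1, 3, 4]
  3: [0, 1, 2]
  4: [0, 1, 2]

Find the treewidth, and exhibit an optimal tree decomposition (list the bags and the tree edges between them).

Every bag has size at most 4, so the width is 4 − 1 = 3 and tw(G) ≤ 3. On the other hand G contains the 4-clique {0, 1, 2, 3}. A clique must lie in a single bag of any decomposition, so no decomposition can have width below 3. Hence tw(G) = 3 exactly.

Treewidth 3.
One optimal decomposition is:
Bags: B1 = {0, 1, 2, 4}  B2 = {0, 1, 2, 3}
Tree: B1–B2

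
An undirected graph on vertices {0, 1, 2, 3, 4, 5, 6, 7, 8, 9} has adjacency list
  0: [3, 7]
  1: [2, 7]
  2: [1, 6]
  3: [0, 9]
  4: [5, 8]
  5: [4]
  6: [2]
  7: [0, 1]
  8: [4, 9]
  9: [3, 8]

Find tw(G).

A width-1 tree decomposition is:
Bags: B1 = {4, 5}  B2 = {4, 8}  B3 = {8, 9}  B4 = {3, 9}  B5 = {0, 3}  B6 = {0, 7}  B7 = {1, 7}  B8 = {1, 2}  B9 = {2, 6}
Tree: B1–B2, B2–B3, B3–B4, B4–B5, B5–B6, B6–B7, B7–B8, B8–B9
The largest bag has 2 vertices, giving width 1; this decomposition certifies tw(G) ≤ 1. Since G has at least one edge (e.g. 5–4), it is not an edgeless graph, so tw(G) ≥ 1. Therefore the treewidth is 1.

1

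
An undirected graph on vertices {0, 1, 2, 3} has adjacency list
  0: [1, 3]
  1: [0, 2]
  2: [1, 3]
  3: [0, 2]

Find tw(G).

2

A width-2 tree decomposition is:
Bags: B1 = {0, 1, 3}  B2 = {1, 2, 3}
Tree: B1–B2
Each bag holds 3 vertices, so the decomposition has width 2, which upper-bounds the treewidth. The edges 1–0–3–2–1 form a cycle, so G is not a tree and its treewidth is at least 2. Combining the bounds, tw(G) = 2.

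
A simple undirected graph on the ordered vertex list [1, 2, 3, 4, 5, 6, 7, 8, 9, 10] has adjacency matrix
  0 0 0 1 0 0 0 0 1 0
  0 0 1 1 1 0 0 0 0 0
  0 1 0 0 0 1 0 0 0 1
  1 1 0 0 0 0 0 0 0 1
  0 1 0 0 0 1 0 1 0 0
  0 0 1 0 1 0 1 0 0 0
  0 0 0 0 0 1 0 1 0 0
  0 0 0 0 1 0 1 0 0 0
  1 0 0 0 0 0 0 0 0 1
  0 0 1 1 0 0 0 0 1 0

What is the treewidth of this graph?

A width-2 tree decomposition is:
Bags: B1 = {6, 7, 8}  B2 = {5, 6, 8}  B3 = {3, 5, 6}  B4 = {2, 3, 5}  B5 = {2, 3, 10}  B6 = {2, 4, 10}  B7 = {4, 9, 10}  B8 = {1, 4, 9}
Tree: B1–B2, B2–B3, B3–B4, B4–B5, B5–B6, B6–B7, B7–B8
Each bag holds 3 vertices, so the decomposition has width 2, which upper-bounds the treewidth. The edges 7–8–5–6–7 form a cycle, so G is not a tree and its treewidth is at least 2. Hence tw(G) = 2 exactly.

2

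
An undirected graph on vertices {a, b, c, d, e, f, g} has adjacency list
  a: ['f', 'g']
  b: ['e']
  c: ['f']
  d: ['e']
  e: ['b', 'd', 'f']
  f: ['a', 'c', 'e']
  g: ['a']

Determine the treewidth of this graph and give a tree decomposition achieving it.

Treewidth 1.
Bags: B1 = {e, f}  B2 = {c, f}  B3 = {a, f}  B4 = {a, g}  B5 = {b, e}  B6 = {d, e}
Tree: B1–B2, B2–B3, B3–B4, B1–B5, B1–B6

The largest bag has 2 vertices, giving width 1; this decomposition certifies tw(G) ≤ 1. Since G has at least one edge (e.g. f–e), it is not an edgeless graph, so tw(G) ≥ 1. Therefore the treewidth is 1.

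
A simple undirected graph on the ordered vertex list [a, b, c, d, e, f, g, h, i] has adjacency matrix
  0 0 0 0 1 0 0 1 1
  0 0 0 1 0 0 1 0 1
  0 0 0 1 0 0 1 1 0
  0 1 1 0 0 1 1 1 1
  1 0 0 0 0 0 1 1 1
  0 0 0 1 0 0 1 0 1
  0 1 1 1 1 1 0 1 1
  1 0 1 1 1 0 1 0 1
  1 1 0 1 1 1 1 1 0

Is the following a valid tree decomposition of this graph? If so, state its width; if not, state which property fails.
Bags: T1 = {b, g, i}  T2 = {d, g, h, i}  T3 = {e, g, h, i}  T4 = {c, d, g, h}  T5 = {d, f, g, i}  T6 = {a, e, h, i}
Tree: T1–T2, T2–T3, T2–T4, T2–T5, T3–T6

A tree decomposition must satisfy three properties: every vertex lies in some bag; for every edge, both endpoints lie together in some bag; and for every vertex, the bags containing it form a connected subtree. Here edge (d,b) lies in no bag, so the decomposition is invalid.

No — edge (d,b) lies in no bag.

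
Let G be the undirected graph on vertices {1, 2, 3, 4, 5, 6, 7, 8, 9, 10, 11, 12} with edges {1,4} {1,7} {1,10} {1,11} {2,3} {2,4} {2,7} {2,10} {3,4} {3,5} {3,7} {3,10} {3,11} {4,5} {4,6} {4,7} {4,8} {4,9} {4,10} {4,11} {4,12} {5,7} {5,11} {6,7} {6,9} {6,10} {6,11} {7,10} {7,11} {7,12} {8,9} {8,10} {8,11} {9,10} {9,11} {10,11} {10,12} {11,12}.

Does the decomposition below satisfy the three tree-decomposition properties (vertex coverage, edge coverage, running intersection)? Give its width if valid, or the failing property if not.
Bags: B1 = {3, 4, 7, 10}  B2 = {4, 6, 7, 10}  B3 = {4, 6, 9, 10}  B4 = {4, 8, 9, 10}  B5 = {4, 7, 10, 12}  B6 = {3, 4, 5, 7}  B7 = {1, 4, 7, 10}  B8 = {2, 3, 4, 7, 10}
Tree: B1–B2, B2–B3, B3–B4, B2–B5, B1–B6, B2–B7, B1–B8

No — vertex 11 appears in no bag.

A tree decomposition must satisfy three properties: every vertex lies in some bag; for every edge, both endpoints lie together in some bag; and for every vertex, the bags containing it form a connected subtree. Here vertex 11 appears in no bag, so the decomposition is invalid.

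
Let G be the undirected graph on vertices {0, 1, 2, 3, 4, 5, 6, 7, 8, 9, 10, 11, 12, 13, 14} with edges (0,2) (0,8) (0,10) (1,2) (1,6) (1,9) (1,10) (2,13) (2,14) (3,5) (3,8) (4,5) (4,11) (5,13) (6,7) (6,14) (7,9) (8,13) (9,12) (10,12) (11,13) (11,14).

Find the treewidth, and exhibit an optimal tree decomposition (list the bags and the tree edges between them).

Each bag holds 4 vertices, so the decomposition has width 3, which upper-bounds the treewidth. For the lower bound: the 4 vertex sets {3,4,5}, {11}, {13}, {0,2,8,14} are disjoint, each induces a connected subgraph, and every pair is joined by at least one edge of G. Contracting each set to a single vertex therefore yields K_{4} as a minor, and since treewidth is minor-monotone, tw(G) ≥ tw(K_{4}) = 3. Combining the bounds, tw(G) = 3.

Treewidth 3.
One such decomposition:
Bags: B1 = {3, 4, 5, 11}  B2 = {3, 5, 11, 13}  B3 = {3, 8, 11, 13}  B4 = {8, 11, 13, 14}  B5 = {2, 8, 13, 14}  B6 = {0, 2, 8, 14}  B7 = {0, 2, 6, 14}  B8 = {0, 1, 2, 6}  B9 = {0, 1, 6, 10}  B10 = {1, 6, 7, 10}  B11 = {1, 7, 9, 10}  B12 = {7, 9, 10, 12}
Tree: B1–B2, B2–B3, B3–B4, B4–B5, B5–B6, B6–B7, B7–B8, B8–B9, B9–B10, B10–B11, B11–B12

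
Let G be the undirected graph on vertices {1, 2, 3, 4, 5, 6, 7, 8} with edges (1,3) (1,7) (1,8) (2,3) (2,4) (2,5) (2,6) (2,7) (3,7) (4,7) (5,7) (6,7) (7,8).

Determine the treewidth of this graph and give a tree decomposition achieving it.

The largest bag has 3 vertices, giving width 2; this decomposition certifies tw(G) ≤ 2. On the other hand G contains the 3-clique {1, 7, 8}. A clique must lie in a single bag of any decomposition, so no decomposition can have width below 2. The upper and lower bounds meet at 2, so that is the treewidth.

Treewidth 2.
One such decomposition:
Bags: B1 = {2, 4, 7}  B2 = {2, 6, 7}  B3 = {2, 3, 7}  B4 = {1, 3, 7}  B5 = {1, 7, 8}  B6 = {2, 5, 7}
Tree: B1–B2, B1–B3, B3–B4, B4–B5, B3–B6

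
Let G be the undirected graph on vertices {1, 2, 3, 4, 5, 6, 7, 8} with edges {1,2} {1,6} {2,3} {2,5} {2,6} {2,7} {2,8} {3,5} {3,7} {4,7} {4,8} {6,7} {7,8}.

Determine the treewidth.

2

A width-2 tree decomposition is:
Bags: B1 = {2, 7, 8}  B2 = {2, 6, 7}  B3 = {4, 7, 8}  B4 = {2, 3, 7}  B5 = {1, 2, 6}  B6 = {2, 3, 5}
Tree: B1–B2, B1–B3, B2–B4, B2–B5, B4–B6
The largest bag has 3 vertices, giving width 2; this decomposition certifies tw(G) ≤ 2. Conversely, {1, 2, 6} is a clique of size 3, and the vertices of any clique must share a bag in every tree decomposition; so some bag has ≥ 3 vertices and tw(G) ≥ 2. The upper and lower bounds meet at 2, so that is the treewidth.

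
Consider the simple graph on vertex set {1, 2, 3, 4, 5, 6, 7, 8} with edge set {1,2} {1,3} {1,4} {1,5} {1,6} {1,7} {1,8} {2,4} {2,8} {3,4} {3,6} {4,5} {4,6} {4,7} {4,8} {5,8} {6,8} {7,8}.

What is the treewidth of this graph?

3

A width-3 tree decomposition is:
Bags: B1 = {1, 4, 7, 8}  B2 = {1, 4, 6, 8}  B3 = {1, 2, 4, 8}  B4 = {1, 4, 5, 8}  B5 = {1, 3, 4, 6}
Tree: B1–B2, B2–B3, B3–B4, B2–B5
Every bag has size at most 4, so the width is 4 − 1 = 3 and tw(G) ≤ 3. On the other hand G contains the 4-clique {1, 2, 4, 8}. A clique must lie in a single bag of any decomposition, so no decomposition can have width below 3. Combining the bounds, tw(G) = 3.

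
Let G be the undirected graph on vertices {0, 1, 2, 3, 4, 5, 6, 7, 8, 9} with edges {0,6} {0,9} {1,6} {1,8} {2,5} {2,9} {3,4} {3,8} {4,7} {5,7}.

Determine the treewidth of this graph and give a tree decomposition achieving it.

Every bag has size at most 3, so the width is 3 − 1 = 2 and tw(G) ≤ 2. Since 7–5–2–9–0–6–1–8–3–4–7 is a cycle in G, G is not acyclic. Forests are exactly the graphs of treewidth ≤ 1, so tw(G) ≥ 2. Combining the bounds, tw(G) = 2.

Treewidth 2.
One optimal decomposition is:
Bags: B1 = {2, 5, 7}  B2 = {2, 7, 9}  B3 = {0, 7, 9}  B4 = {0, 6, 7}  B5 = {1, 6, 7}  B6 = {1, 7, 8}  B7 = {3, 7, 8}  B8 = {3, 4, 7}
Tree: B1–B2, B2–B3, B3–B4, B4–B5, B5–B6, B6–B7, B7–B8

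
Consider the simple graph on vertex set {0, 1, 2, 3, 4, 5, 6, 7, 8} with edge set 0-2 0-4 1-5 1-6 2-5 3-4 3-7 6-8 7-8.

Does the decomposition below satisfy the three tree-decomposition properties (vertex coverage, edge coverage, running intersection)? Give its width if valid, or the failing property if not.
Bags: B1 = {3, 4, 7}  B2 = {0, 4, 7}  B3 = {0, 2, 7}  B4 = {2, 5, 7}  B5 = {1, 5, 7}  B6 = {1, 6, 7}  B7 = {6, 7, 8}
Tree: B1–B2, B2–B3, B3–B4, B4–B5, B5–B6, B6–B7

Yes; width 2.

Checking the three conditions: (i) the bags cover all of {0, 1, 2, 3, 4, 5, 6, 7, 8}; (ii) for each edge, some bag contains both endpoints; (iii) the bags containing any fixed vertex form a subtree. All hold, so the decomposition is valid with width 3 − 1 = 2.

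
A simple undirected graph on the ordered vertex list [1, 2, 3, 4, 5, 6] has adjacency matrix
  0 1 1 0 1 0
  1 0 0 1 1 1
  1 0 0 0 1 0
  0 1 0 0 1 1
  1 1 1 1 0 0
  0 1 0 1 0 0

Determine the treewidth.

2

A width-2 tree decomposition is:
Bags: B1 = {1, 2, 5}  B2 = {1, 3, 5}  B3 = {2, 4, 5}  B4 = {2, 4, 6}
Tree: B1–B2, B1–B3, B3–B4
Each bag holds 3 vertices, so the decomposition has width 2, which upper-bounds the treewidth. On the other hand G contains the 3-clique {1, 2, 5}. A clique must lie in a single bag of any decomposition, so no decomposition can have width below 2. Hence tw(G) = 2 exactly.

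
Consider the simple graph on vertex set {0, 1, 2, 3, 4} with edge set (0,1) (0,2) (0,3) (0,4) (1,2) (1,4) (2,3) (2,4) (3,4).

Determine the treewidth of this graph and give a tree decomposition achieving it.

Treewidth 3.
One such decomposition:
Bags: B1 = {0, 2, 3, 4}  B2 = {0, 1, 2, 4}
Tree: B1–B2

The largest bag has 4 vertices, giving width 3; this decomposition certifies tw(G) ≤ 3. On the other hand G contains the 4-clique {0, 1, 2, 4}. A clique must lie in a single bag of any decomposition, so no decomposition can have width below 3. Therefore the treewidth is 3.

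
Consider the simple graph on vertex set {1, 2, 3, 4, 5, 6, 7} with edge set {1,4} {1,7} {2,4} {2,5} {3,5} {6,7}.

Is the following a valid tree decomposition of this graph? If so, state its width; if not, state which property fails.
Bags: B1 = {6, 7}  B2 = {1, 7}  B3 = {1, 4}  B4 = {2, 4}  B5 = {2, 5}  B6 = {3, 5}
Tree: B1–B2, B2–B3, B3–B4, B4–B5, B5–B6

Vertex coverage: the bags together contain {1, 2, 3, 4, 5, 6, 7}, the full vertex set. Edge coverage: each edge of G has both endpoints in at least one bag. Running intersection: for every vertex, the bags containing it form a connected subtree. All three properties hold, so this is a valid tree decomposition of width max|bag| − 1 = 1, and hence tw(G) ≤ 1.

Yes; width 1.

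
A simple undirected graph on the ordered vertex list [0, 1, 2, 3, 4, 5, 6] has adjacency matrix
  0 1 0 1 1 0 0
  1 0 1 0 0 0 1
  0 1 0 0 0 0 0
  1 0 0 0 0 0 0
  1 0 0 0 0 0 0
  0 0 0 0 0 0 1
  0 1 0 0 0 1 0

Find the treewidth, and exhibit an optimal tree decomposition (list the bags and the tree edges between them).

Treewidth 1.
Bags: B1 = {1, 6}  B2 = {0, 1}  B3 = {0, 4}  B4 = {1, 2}  B5 = {0, 3}  B6 = {5, 6}
Tree: B1–B2, B2–B3, B1–B4, B2–B5, B1–B6

The largest bag has 2 vertices, giving width 1; this decomposition certifies tw(G) ≤ 1. Since G has at least one edge (e.g. 1–6), it is not an edgeless graph, so tw(G) ≥ 1. Hence tw(G) = 1 exactly.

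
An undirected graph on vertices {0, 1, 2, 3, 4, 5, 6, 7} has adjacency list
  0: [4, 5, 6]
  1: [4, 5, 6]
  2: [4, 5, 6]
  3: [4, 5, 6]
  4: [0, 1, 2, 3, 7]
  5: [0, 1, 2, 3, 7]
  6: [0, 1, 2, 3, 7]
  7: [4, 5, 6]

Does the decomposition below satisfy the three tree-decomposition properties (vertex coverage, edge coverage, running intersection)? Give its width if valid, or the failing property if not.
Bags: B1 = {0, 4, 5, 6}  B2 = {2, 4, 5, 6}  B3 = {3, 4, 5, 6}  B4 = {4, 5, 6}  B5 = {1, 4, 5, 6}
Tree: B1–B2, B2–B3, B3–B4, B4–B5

No — vertex 7 appears in no bag.

A tree decomposition must satisfy three properties: every vertex lies in some bag; for every edge, both endpoints lie together in some bag; and for every vertex, the bags containing it form a connected subtree. Here vertex 7 appears in no bag, so the decomposition is invalid.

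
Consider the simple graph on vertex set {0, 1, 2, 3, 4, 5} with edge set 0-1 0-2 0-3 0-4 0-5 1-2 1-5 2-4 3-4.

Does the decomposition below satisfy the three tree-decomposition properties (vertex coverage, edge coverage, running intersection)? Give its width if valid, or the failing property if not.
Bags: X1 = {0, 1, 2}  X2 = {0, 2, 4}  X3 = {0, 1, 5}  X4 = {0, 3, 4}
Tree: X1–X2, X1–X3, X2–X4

Yes; width 2.

Checking the three conditions: (i) the bags cover all of {0, 1, 2, 3, 4, 5}; (ii) for each edge, some bag contains both endpoints; (iii) the bags containing any fixed vertex form a subtree. All hold, so the decomposition is valid with width 3 − 1 = 2.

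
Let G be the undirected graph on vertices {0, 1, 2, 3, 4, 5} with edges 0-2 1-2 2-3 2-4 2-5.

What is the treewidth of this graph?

1

A width-1 tree decomposition is:
Bags: B1 = {2, 4}  B2 = {1, 2}  B3 = {0, 2}  B4 = {2, 5}  B5 = {2, 3}
Tree: B1–B2, B2–B3, B2–B4, B4–B5
Each bag holds 2 vertices, so the decomposition has width 1, which upper-bounds the treewidth. Any graph with an edge has treewidth ≥ 1, and G has the edge 2–4. Therefore the treewidth is 1.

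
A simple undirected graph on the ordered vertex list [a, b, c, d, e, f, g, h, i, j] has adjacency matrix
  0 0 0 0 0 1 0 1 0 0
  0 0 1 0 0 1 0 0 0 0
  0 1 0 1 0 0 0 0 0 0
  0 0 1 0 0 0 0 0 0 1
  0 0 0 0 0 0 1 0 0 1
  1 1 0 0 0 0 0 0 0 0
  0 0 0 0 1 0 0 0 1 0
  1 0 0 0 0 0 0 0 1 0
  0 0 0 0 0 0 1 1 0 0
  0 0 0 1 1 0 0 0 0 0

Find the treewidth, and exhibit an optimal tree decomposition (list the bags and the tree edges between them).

The largest bag has 3 vertices, giving width 2; this decomposition certifies tw(G) ≤ 2. The edges i–h–a–f–b–c–d–j–e–g–i form a cycle, so G is not a tree and its treewidth is at least 2. The upper and lower bounds meet at 2, so that is the treewidth.

Treewidth 2.
One optimal decomposition is:
Bags: B1 = {a, h, i}  B2 = {a, f, i}  B3 = {b, f, i}  B4 = {b, c, i}  B5 = {c, d, i}  B6 = {d, i, j}  B7 = {e, i, j}  B8 = {e, g, i}
Tree: B1–B2, B2–B3, B3–B4, B4–B5, B5–B6, B6–B7, B7–B8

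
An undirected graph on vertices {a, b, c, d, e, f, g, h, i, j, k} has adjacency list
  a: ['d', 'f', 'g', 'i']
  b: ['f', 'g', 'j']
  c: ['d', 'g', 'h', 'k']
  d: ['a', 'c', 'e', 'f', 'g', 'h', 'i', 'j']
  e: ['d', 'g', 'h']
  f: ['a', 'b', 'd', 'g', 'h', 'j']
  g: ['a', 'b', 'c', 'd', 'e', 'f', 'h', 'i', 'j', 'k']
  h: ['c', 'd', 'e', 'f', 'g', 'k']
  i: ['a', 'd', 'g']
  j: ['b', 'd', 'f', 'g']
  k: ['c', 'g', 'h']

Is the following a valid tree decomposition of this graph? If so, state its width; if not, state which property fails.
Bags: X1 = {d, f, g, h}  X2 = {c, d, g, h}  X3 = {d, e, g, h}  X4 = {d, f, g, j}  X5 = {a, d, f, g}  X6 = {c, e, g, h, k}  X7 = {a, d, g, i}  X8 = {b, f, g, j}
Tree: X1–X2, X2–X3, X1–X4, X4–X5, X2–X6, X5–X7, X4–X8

No — bags containing vertex e are not connected in the tree.

A tree decomposition must satisfy three properties: every vertex lies in some bag; for every edge, both endpoints lie together in some bag; and for every vertex, the bags containing it form a connected subtree. Here bags containing vertex e are not connected in the tree, so the decomposition is invalid.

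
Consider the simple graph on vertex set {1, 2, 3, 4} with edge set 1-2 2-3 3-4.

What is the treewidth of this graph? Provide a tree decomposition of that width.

Treewidth 1.
Bags: B1 = {3, 4}  B2 = {2, 3}  B3 = {1, 2}
Tree: B1–B2, B2–B3

Every bag has size at most 2, so the width is 2 − 1 = 1 and tw(G) ≤ 1. Since G has at least one edge (e.g. 4–3), it is not an edgeless graph, so tw(G) ≥ 1. Therefore the treewidth is 1.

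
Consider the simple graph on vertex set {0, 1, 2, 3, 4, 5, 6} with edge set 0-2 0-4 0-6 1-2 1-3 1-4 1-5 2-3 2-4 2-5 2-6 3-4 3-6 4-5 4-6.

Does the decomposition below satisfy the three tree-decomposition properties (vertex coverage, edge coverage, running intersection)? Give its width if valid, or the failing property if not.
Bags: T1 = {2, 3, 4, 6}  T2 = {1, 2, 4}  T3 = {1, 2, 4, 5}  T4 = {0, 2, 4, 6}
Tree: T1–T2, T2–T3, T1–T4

A tree decomposition must satisfy three properties: every vertex lies in some bag; for every edge, both endpoints lie together in some bag; and for every vertex, the bags containing it form a connected subtree. Here edge (3,1) lies in no bag, so the decomposition is invalid.

No — edge (3,1) lies in no bag.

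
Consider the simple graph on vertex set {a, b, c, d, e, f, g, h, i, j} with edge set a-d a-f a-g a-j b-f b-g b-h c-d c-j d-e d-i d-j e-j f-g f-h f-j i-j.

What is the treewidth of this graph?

2

A width-2 tree decomposition is:
Bags: B1 = {a, f, j}  B2 = {a, d, j}  B3 = {d, i, j}  B4 = {a, f, g}  B5 = {b, f, g}  B6 = {c, d, j}  B7 = {d, e, j}  B8 = {b, f, h}
Tree: B1–B2, B2–B3, B1–B4, B4–B5, B2–B6, B3–B7, B5–B8
Each bag holds 3 vertices, so the decomposition has width 2, which upper-bounds the treewidth. Conversely, {a, f, g} is a clique of size 3, and the vertices of any clique must share a bag in every tree decomposition; so some bag has ≥ 3 vertices and tw(G) ≥ 2. Hence tw(G) = 2 exactly.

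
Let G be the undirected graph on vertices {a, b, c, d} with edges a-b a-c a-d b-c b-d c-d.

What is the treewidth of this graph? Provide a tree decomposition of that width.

Treewidth 3.
Bags: B1 = {a, b, c, d}
Tree: (single bag)

With just one bag of size 4, the width is 4 − 1 = 3, so tw(G) ≤ 3. Conversely, {a, b, c, d} is a clique of size 4, and the vertices of any clique must share a bag in every tree decomposition; so some bag has ≥ 4 vertices and tw(G) ≥ 3. Hence tw(G) = 3 exactly.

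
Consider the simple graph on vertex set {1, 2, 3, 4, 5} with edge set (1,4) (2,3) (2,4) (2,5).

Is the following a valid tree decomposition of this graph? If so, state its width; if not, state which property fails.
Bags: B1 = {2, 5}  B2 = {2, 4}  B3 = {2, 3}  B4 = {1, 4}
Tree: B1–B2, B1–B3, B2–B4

Vertex coverage: the bags together contain {1, 2, 3, 4, 5}, the full vertex set. Edge coverage: each edge of G has both endpoints in at least one bag. Running intersection: for every vertex, the bags containing it form a connected subtree. All three properties hold, so this is a valid tree decomposition of width max|bag| − 1 = 1, and hence tw(G) ≤ 1.

Yes; width 1.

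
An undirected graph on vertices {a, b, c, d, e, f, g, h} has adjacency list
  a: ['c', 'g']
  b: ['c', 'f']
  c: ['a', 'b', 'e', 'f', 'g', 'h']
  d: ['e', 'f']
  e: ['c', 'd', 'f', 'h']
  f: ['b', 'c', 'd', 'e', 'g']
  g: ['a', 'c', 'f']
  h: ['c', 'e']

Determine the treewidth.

2

A width-2 tree decomposition is:
Bags: B1 = {c, f, g}  B2 = {c, e, f}  B3 = {a, c, g}  B4 = {b, c, f}  B5 = {c, e, h}  B6 = {d, e, f}
Tree: B1–B2, B1–B3, B2–B4, B2–B5, B2–B6
Each bag holds 3 vertices, so the decomposition has width 2, which upper-bounds the treewidth. For the lower bound, the 3 vertices {d, e, f} are pairwise adjacent, and any tree decomposition puts a clique entirely inside one bag — forcing width ≥ 2. The upper and lower bounds meet at 2, so that is the treewidth.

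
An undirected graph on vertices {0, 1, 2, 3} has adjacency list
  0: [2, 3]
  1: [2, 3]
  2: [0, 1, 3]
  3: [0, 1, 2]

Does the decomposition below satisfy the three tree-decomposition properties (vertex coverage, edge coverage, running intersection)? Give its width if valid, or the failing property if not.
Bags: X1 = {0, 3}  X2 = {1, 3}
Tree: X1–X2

No — vertex 2 appears in no bag.

A tree decomposition must satisfy three properties: every vertex lies in some bag; for every edge, both endpoints lie together in some bag; and for every vertex, the bags containing it form a connected subtree. Here vertex 2 appears in no bag, so the decomposition is invalid.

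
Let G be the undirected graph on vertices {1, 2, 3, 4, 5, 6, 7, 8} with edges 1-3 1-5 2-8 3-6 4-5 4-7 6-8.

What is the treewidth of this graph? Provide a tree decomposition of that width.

Treewidth 1.
One optimal decomposition is:
Bags: B1 = {2, 8}  B2 = {6, 8}  B3 = {3, 6}  B4 = {1, 3}  B5 = {1, 5}  B6 = {4, 5}  B7 = {4, 7}
Tree: B1–B2, B2–B3, B3–B4, B4–B5, B5–B6, B6–B7

The largest bag has 2 vertices, giving width 1; this decomposition certifies tw(G) ≤ 1. Any graph with an edge has treewidth ≥ 1, and G has the edge 2–8. Therefore the treewidth is 1.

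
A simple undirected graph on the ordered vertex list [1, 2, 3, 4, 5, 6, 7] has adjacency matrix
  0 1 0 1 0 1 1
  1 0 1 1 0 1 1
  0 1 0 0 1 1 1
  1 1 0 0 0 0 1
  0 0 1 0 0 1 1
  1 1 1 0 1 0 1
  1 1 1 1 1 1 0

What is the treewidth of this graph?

A width-3 tree decomposition is:
Bags: B1 = {1, 2, 6, 7}  B2 = {2, 3, 6, 7}  B3 = {3, 5, 6, 7}  B4 = {1, 2, 4, 7}
Tree: B1–B2, B2–B3, B1–B4
Every bag has size at most 4, so the width is 4 − 1 = 3 and tw(G) ≤ 3. Conversely, {1, 2, 4, 7} is a clique of size 4, and the vertices of any clique must share a bag in every tree decomposition; so some bag has ≥ 4 vertices and tw(G) ≥ 3. Therefore the treewidth is 3.

3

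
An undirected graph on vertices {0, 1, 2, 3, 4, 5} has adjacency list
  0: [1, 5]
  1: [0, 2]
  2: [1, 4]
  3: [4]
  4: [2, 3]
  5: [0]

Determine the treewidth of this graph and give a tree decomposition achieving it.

Every bag has size at most 2, so the width is 2 − 1 = 1 and tw(G) ≤ 1. Any graph with an edge has treewidth ≥ 1, and G has the edge 3–4. The upper and lower bounds meet at 1, so that is the treewidth.

Treewidth 1.
One such decomposition:
Bags: B1 = {3, 4}  B2 = {2, 4}  B3 = {1, 2}  B4 = {0, 1}  B5 = {0, 5}
Tree: B1–B2, B2–B3, B3–B4, B4–B5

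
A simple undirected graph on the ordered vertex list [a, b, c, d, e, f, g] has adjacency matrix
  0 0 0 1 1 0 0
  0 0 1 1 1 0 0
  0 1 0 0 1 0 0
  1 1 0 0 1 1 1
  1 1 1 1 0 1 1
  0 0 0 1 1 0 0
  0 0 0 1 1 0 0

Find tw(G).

A width-2 tree decomposition is:
Bags: B1 = {a, d, e}  B2 = {b, d, e}  B3 = {d, e, g}  B4 = {d, e, f}  B5 = {b, c, e}
Tree: B1–B2, B2–B3, B1–B4, B2–B5
The largest bag has 3 vertices, giving width 2; this decomposition certifies tw(G) ≤ 2. Conversely, {d, e, g} is a clique of size 3, and the vertices of any clique must share a bag in every tree decomposition; so some bag has ≥ 3 vertices and tw(G) ≥ 2. The upper and lower bounds meet at 2, so that is the treewidth.

2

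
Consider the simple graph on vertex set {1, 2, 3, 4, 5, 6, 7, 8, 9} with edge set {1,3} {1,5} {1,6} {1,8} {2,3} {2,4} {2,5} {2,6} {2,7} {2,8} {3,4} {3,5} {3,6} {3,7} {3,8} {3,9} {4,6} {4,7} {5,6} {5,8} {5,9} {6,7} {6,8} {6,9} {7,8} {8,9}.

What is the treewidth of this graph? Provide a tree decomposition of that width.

Treewidth 4.
One optimal decomposition is:
Bags: B1 = {2, 3, 5, 6, 8}  B2 = {3, 5, 6, 8, 9}  B3 = {2, 3, 6, 7, 8}  B4 = {1, 3, 5, 6, 8}  B5 = {2, 3, 4, 6, 7}
Tree: B1–B2, B1–B3, B1–B4, B3–B5

Every bag has size at most 5, so the width is 5 − 1 = 4 and tw(G) ≤ 4. Conversely, {1, 3, 5, 6, 8} is a clique of size 5, and the vertices of any clique must share a bag in every tree decomposition; so some bag has ≥ 5 vertices and tw(G) ≥ 4. Therefore the treewidth is 4.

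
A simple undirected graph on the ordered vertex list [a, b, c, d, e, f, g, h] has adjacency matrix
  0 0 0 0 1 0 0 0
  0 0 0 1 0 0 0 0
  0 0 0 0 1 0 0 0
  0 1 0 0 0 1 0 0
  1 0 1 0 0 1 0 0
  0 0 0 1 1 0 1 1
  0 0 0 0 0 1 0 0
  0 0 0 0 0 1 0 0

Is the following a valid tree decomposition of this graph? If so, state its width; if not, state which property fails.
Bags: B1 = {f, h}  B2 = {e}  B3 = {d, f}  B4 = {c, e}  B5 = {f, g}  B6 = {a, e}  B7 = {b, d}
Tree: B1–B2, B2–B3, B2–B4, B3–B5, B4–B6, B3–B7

A tree decomposition must satisfy three properties: every vertex lies in some bag; for every edge, both endpoints lie together in some bag; and for every vertex, the bags containing it form a connected subtree. Here edge (f,e) lies in no bag, so the decomposition is invalid.

No — edge (f,e) lies in no bag.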